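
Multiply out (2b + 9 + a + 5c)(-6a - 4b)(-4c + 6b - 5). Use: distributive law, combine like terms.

(2b + 9 + a + 5c)(-6a - 4b)(-4c + 6b - 5)
= (-12ab - 8b^2 - 54a - 36b - 6a^2 - 4ab - 30ac - 20bc)(-4c + 6b - 5)    [distributive law]
= (-16ab - 8b^2 - 54a - 36b - 6a^2 - 30ac - 20bc)(-4c + 6b - 5)    [combine like terms]
= 64abc - 96ab^2 + 80ab + 32b^2c - 48b^3 + 40b^2 + 216ac - 324ab + 270a + 144bc - 216b^2 + 180b + 24a^2c - 36a^2b + 30a^2 + 120ac^2 - 180abc + 150ac + 80bc^2 - 120b^2c + 100bc    [distributive law]
= -116abc - 96ab^2 - 244ab - 88b^2c - 48b^3 - 176b^2 + 366ac + 270a + 244bc + 180b + 24a^2c - 36a^2b + 30a^2 + 120ac^2 + 80bc^2    [combine like terms]

-116abc - 96ab^2 - 244ab - 88b^2c - 48b^3 - 176b^2 + 366ac + 270a + 244bc + 180b + 24a^2c - 36a^2b + 30a^2 + 120ac^2 + 80bc^2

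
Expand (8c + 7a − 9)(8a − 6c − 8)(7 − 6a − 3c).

(8c + 7a − 9)(8a − 6c − 8)(7 − 6a − 3c)
= (64ac − 48c² − 64c + 56a² − 42ac − 56a − 72a + 54c + 72)(7 − 6a − 3c)    [distributive law]
= (22ac − 48c² − 10c + 56a² − 128a + 72)(7 − 6a − 3c)    [combine like terms]
= 154ac − 132a²c − 66ac² − 336c² + 288ac² + 144c³ − 70c + 60ac + 30c² + 392a² − 336a³ − 168a²c − 896a + 768a² + 384ac + 504 − 432a − 216c    [distributive law]
= 598ac − 300a²c + 222ac² − 306c² + 144c³ − 286c + 1160a² − 336a³ − 1328a + 504    [combine like terms]

598ac − 300a²c + 222ac² − 306c² + 144c³ − 286c + 1160a² − 336a³ − 1328a + 504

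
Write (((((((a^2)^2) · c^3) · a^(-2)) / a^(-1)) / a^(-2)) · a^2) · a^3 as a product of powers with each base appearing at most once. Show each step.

a^10c^3

(((((((a^2)^2) · c^3) · a^(-2)) / a^(-1)) / a^(-2)) · a^2) · a^3
= (((((a^4 · c^3) · a^(-2)) / a^(-1)) / a^(-2)) · a^2) · a^3    [power of a power]
= a^10c^3    [quotient of powers; product of powers]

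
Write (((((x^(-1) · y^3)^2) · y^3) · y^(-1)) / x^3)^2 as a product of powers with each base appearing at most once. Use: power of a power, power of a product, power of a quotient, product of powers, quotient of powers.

x^(-10)·y^16

(((((x^(-1) · y^3)^2) · y^3) · y^(-1)) / x^3)^2
= (((((x^(-1) · y^3)^2) · y^3) · y^(-1))^2) / ((x^3)^2)    [power of a quotient]
= (((((x^(-1) · y^3)^2) · y^3)^2) · ((y^(-1))^2)) / ((x^3)^2)    [power of a product]
= (((((x^(-1) · y^3)^2)^2) · ((y^3)^2)) · ((y^(-1))^2)) / ((x^3)^2)    [power of a product]
= ((((x^(-1) · y^3)^4) · ((y^3)^2)) · ((y^(-1))^2)) / ((x^3)^2)    [power of a power]
= (((((x^(-1))^4) · ((y^3)^4)) · ((y^3)^2)) · ((y^(-1))^2)) / ((x^3)^2)    [power of a product]
= (((x^(-4) · ((y^3)^4)) · ((y^3)^2)) · ((y^(-1))^2)) / ((x^3)^2)    [power of a power]
= (((x^(-4) · y^12) · ((y^3)^2)) · ((y^(-1))^2)) / ((x^3)^2)    [power of a power]
= (((x^(-4) · y^12) · y^6) · ((y^(-1))^2)) / ((x^3)^2)    [power of a power]
= (((x^(-4) · y^12) · y^6) · y^(-2)) / ((x^3)^2)    [power of a power]
= (((x^(-4) · y^12) · y^6) · y^(-2)) / x^6    [power of a power]
= x^(-10)·y^16    [quotient of powers; product of powers]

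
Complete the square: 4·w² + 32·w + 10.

4(w + 4)² − 54

4·w² + 32·w + 10
= 4(w² + 8·w) + 10    [factor out 4 from the w-terms]
= 4(w² + 8·w + 16 − 16) + 10    [add and subtract 16 inside the bracket]
= 4(w + 4)² − 64 + 10    [perfect-square identity]
= 4(w + 4)² − 54    [combine constants]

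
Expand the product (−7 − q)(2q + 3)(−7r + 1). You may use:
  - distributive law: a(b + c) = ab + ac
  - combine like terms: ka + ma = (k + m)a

(−7 − q)(2q + 3)(−7r + 1)
= (−14q − 21 − 2q^2 − 3q)(−7r + 1)    [distributive law]
= (−17q − 21 − 2q^2)(−7r + 1)    [combine like terms]
= 119qr − 17q + 147r − 21 + 14q^2r − 2q^2    [distributive law]

119qr − 17q + 147r − 21 + 14q^2r − 2q^2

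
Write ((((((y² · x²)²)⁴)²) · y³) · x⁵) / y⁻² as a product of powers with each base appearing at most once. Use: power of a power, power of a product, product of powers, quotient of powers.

x³⁷·y³⁷

((((((y² · x²)²)⁴)²) · y³) · x⁵) / y⁻²
= (((((y² · x²)²)⁸) · y³) · x⁵) / y⁻²    [power of a power]
= ((((y² · x²)¹⁶) · y³) · x⁵) / y⁻²    [power of a power]
= (((((y²)¹⁶) · ((x²)¹⁶)) · y³) · x⁵) / y⁻²    [power of a product]
= (((y³² · ((x²)¹⁶)) · y³) · x⁵) / y⁻²    [power of a power]
= (((y³² · x³²) · y³) · x⁵) / y⁻²    [power of a power]
= x³⁷·y³⁷    [quotient of powers; product of powers]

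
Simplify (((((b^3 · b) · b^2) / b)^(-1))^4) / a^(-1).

(((((b^3 · b) · b^2) / b)^(-1))^4) / a^(-1)
= ((((b^3 · b) · b^2) / b)^(-4)) / a^(-1)    [power of a power]
= ((((b^3 · b) · b^2)^(-4)) / (b^(-4))) / a^(-1)    [power of a quotient]
= ((((b^3 · b)^(-4)) · ((b^2)^(-4))) / (b^(-4))) / a^(-1)    [power of a product]
= (((((b^3)^(-4)) · (b^(-4))) · ((b^2)^(-4))) / (b^(-4))) / a^(-1)    [power of a product]
= (((b^(-12) · (b^(-4))) · ((b^2)^(-4))) / (b^(-4))) / a^(-1)    [power of a power]
= ((b^(-16) · ((b^2)^(-4))) / (b^(-4))) / a^(-1)    [product of powers]
= ((b^(-16) · b^(-8)) / (b^(-4))) / a^(-1)    [power of a power]
= (b^(-24) / (b^(-4))) / a^(-1)    [product of powers]
= b^(-20) / a^(-1)    [quotient of powers]
= a·b^(-20)    [quotient of powers]

a·b^(-20)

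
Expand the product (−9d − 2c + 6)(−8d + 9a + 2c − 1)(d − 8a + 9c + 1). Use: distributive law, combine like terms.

72d³ − 657ad² + 646cd² + 33d² + 648a²d − 731acd + 285ad − 22c²d − 339cd − 45d + 144a²c − 130ac² + 356ac − 36c³ + 122c² − 40c − 432a² + 102a − 6

(−9d − 2c + 6)(−8d + 9a + 2c − 1)(d − 8a + 9c + 1)
= (72d² − 81ad − 18cd + 9d + 16cd − 18ac − 4c² + 2c − 48d + 54a + 12c − 6)(d − 8a + 9c + 1)    [distributive law]
= (72d² − 81ad − 2cd − 39d − 18ac − 4c² + 14c + 54a − 6)(d − 8a + 9c + 1)    [combine like terms]
= 72d³ − 576ad² + 648cd² + 72d² − 81ad² + 648a²d − 729acd − 81ad − 2cd² + 16acd − 18c²d − 2cd − 39d² + 312ad − 351cd − 39d − 18acd + 144a²c − 162ac² − 18ac − 4c²d + 32ac² − 36c³ − 4c² + 14cd − 112ac + 126c² + 14c + 54ad − 432a² + 486ac + 54a − 6d + 48a − 54c − 6    [distributive law]
= 72d³ − 657ad² + 646cd² + 33d² + 648a²d − 731acd + 285ad − 22c²d − 339cd − 45d + 144a²c − 130ac² + 356ac − 36c³ + 122c² − 40c − 432a² + 102a − 6    [combine like terms]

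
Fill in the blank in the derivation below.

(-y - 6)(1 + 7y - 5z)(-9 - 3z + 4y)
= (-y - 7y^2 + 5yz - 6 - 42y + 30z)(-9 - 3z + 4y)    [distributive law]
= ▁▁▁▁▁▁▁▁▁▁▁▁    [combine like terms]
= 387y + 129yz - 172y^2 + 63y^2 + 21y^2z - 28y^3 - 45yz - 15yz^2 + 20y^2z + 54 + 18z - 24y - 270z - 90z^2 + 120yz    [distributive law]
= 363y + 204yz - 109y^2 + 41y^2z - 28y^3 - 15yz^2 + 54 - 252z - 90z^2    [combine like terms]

Applying combine like terms to the line above:

(-43y - 7y^2 + 5yz - 6 + 30z)(-9 - 3z + 4y)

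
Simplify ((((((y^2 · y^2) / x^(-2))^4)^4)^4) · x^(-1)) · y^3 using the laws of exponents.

x^127y^259

((((((y^2 · y^2) / x^(-2))^4)^4)^4) · x^(-1)) · y^3
= (((((y^2 · y^2) / x^(-2))^4)^16) · x^(-1)) · y^3    [power of a power]
= ((((y^2 · y^2) / x^(-2))^64) · x^(-1)) · y^3    [power of a power]
= ((((y^2 · y^2)^64) / ((x^(-2))^64)) · x^(-1)) · y^3    [power of a quotient]
= (((((y^2)^64) · ((y^2)^64)) / ((x^(-2))^64)) · x^(-1)) · y^3    [power of a product]
= (((y^128 · ((y^2)^64)) / ((x^(-2))^64)) · x^(-1)) · y^3    [power of a power]
= (((y^128 · y^128) / ((x^(-2))^64)) · x^(-1)) · y^3    [power of a power]
= ((y^256 / ((x^(-2))^64)) · x^(-1)) · y^3    [product of powers]
= ((y^256 / x^(-128)) · x^(-1)) · y^3    [power of a power]
= x^127y^259    [quotient of powers; product of powers]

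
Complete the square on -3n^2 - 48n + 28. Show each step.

-3(n + 8)^2 + 220

-3n^2 - 48n + 28
= -3(n^2 + 16n) + 28    [factor out -3 from the n-terms]
= -3(n^2 + 16n + 64 - 64) + 28    [add and subtract 64 inside the bracket]
= -3(n + 8)^2 + 192 + 28    [perfect-square identity]
= -3(n + 8)^2 + 220    [combine constants]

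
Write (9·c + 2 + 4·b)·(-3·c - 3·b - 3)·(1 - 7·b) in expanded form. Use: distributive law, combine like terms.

-27·c² + 189·b·c² + 192·b·c + 273·b²·c - 33·c + 24·b + 114·b² - 6 + 84·b³

(9·c + 2 + 4·b)·(-3·c - 3·b - 3)·(1 - 7·b)
= (-27·c² - 27·b·c - 27·c - 6·c - 6·b - 6 - 12·b·c - 12·b² - 12·b)·(1 - 7·b)    [distributive law]
= (-27·c² - 39·b·c - 33·c - 18·b - 6 - 12·b²)·(1 - 7·b)    [combine like terms]
= -27·c² + 189·b·c² - 39·b·c + 273·b²·c - 33·c + 231·b·c - 18·b + 126·b² - 6 + 42·b - 12·b² + 84·b³    [distributive law]
= -27·c² + 189·b·c² + 192·b·c + 273·b²·c - 33·c + 24·b + 114·b² - 6 + 84·b³    [combine like terms]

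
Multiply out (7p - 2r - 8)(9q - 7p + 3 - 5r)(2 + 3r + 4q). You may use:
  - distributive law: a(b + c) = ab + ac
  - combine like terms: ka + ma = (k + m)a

434pq + 105pqr + 252pq^2 - 98p^2 - 147p^2r - 196p^2q + 154p + 189pr - 63pr^2 - 116qr - 14qr^2 - 72q^2r - 4r + 122r^2 + 30r^3 - 240q - 288q^2 - 48

(7p - 2r - 8)(9q - 7p + 3 - 5r)(2 + 3r + 4q)
= (63pq - 49p^2 + 21p - 35pr - 18qr + 14pr - 6r + 10r^2 - 72q + 56p - 24 + 40r)(2 + 3r + 4q)    [distributive law]
= (63pq - 49p^2 + 77p - 21pr - 18qr + 34r + 10r^2 - 72q - 24)(2 + 3r + 4q)    [combine like terms]
= 126pq + 189pqr + 252pq^2 - 98p^2 - 147p^2r - 196p^2q + 154p + 231pr + 308pq - 42pr - 63pr^2 - 84pqr - 36qr - 54qr^2 - 72q^2r + 68r + 102r^2 + 136qr + 20r^2 + 30r^3 + 40qr^2 - 144q - 216qr - 288q^2 - 48 - 72r - 96q    [distributive law]
= 434pq + 105pqr + 252pq^2 - 98p^2 - 147p^2r - 196p^2q + 154p + 189pr - 63pr^2 - 116qr - 14qr^2 - 72q^2r - 4r + 122r^2 + 30r^3 - 240q - 288q^2 - 48    [combine like terms]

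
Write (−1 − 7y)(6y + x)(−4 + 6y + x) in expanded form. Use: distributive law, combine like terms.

24y + 132y^2 + 16xy + 4x − x^2 − 252y^3 − 84xy^2 − 7x^2y

(−1 − 7y)(6y + x)(−4 + 6y + x)
= (−6y − x − 42y^2 − 7xy)(−4 + 6y + x)    [distributive law]
= 24y − 36y^2 − 6xy + 4x − 6xy − x^2 + 168y^2 − 252y^3 − 42xy^2 + 28xy − 42xy^2 − 7x^2y    [distributive law]
= 24y + 132y^2 + 16xy + 4x − x^2 − 252y^3 − 84xy^2 − 7x^2y    [combine like terms]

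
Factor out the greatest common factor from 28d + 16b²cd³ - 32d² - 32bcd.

4d(7 + 4b²cd² - 8d - 8bc)

28d + 16b²cd³ - 32d² - 32bcd
= 4(7d + 4b²cd³ - 8d² - 8bcd)    [factor out 4]
= 4d(7 + 4b²cd² - 8d - 8bc)    [factor out d]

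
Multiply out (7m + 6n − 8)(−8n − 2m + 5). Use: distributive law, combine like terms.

(7m + 6n − 8)(−8n − 2m + 5)
= −56mn − 14m^2 + 35m − 48n^2 − 12mn + 30n + 64n + 16m − 40    [distributive law]
= −68mn − 14m^2 + 51m − 48n^2 + 94n − 40    [combine like terms]

−68mn − 14m^2 + 51m − 48n^2 + 94n − 40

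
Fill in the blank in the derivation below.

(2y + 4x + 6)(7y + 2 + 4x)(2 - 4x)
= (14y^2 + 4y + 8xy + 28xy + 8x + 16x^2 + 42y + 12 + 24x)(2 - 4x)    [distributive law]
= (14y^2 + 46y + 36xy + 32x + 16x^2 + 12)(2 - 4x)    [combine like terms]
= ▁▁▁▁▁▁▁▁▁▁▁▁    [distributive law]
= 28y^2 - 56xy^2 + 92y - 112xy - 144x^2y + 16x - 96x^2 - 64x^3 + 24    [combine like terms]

After distributive law, the bracketed line is:

28y^2 - 56xy^2 + 92y - 184xy + 72xy - 144x^2y + 64x - 128x^2 + 32x^2 - 64x^3 + 24 - 48x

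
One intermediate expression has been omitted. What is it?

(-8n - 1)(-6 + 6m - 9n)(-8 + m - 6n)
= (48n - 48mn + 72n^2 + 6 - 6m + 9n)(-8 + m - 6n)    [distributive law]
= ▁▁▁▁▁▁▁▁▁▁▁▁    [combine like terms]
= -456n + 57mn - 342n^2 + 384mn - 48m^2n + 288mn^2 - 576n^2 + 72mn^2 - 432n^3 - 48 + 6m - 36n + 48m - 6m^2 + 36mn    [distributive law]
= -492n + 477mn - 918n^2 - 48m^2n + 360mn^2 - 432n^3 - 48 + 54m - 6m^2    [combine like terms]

Applying combine like terms to the line above:

(57n - 48mn + 72n^2 + 6 - 6m)(-8 + m - 6n)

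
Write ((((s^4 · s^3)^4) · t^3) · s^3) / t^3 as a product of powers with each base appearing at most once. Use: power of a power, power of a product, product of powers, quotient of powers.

s^31

((((s^4 · s^3)^4) · t^3) · s^3) / t^3
= (((((s^4)^4) · ((s^3)^4)) · t^3) · s^3) / t^3    [power of a product]
= (((s^16 · ((s^3)^4)) · t^3) · s^3) / t^3    [power of a power]
= (((s^16 · s^12) · t^3) · s^3) / t^3    [power of a power]
= ((s^28 · t^3) · s^3) / t^3    [product of powers]
= s^31    [quotient of powers; product of powers]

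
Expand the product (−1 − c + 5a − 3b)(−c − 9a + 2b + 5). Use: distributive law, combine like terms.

−4c + 34a − 17b − 5 + c² + 4ac + bc − 45a² + 37ab − 6b²

(−1 − c + 5a − 3b)(−c − 9a + 2b + 5)
= c + 9a − 2b − 5 + c² + 9ac − 2bc − 5c − 5ac − 45a² + 10ab + 25a + 3bc + 27ab − 6b² − 15b    [distributive law]
= −4c + 34a − 17b − 5 + c² + 4ac + bc − 45a² + 37ab − 6b²    [combine like terms]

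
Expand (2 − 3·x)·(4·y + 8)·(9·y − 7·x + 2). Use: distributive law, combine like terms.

72·y² − 296·x·y + 160·y − 160·x + 32 − 108·x·y² + 84·x²·y + 168·x²

(2 − 3·x)·(4·y + 8)·(9·y − 7·x + 2)
= (8·y + 16 − 12·x·y − 24·x)·(9·y − 7·x + 2)    [distributive law]
= 72·y² − 56·x·y + 16·y + 144·y − 112·x + 32 − 108·x·y² + 84·x²·y − 24·x·y − 216·x·y + 168·x² − 48·x    [distributive law]
= 72·y² − 296·x·y + 160·y − 160·x + 32 − 108·x·y² + 84·x²·y + 168·x²    [combine like terms]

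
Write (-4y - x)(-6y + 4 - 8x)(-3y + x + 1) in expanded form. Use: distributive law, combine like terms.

-72y³ - 90xy² + 72y² + 34xy - 16y + 14x²y + 4x² - 4x + 8x³

(-4y - x)(-6y + 4 - 8x)(-3y + x + 1)
= (24y² - 16y + 32xy + 6xy - 4x + 8x²)(-3y + x + 1)    [distributive law]
= (24y² - 16y + 38xy - 4x + 8x²)(-3y + x + 1)    [combine like terms]
= -72y³ + 24xy² + 24y² + 48y² - 16xy - 16y - 114xy² + 38x²y + 38xy + 12xy - 4x² - 4x - 24x²y + 8x³ + 8x²    [distributive law]
= -72y³ - 90xy² + 72y² + 34xy - 16y + 14x²y + 4x² - 4x + 8x³    [combine like terms]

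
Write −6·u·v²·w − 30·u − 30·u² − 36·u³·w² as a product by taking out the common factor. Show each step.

−6·u·v²·w − 30·u − 30·u² − 36·u³·w²
= 6(−u·v²·w − 5·u − 5·u² − 6·u³·w²)    [factor out 6]
= 6·u(−v²·w − 5 − 5·u − 6·u²·w²)    [factor out u]

6·u(−v²·w − 5 − 5·u − 6·u²·w²)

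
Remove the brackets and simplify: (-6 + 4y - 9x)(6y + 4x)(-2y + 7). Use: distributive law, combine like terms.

(-6 + 4y - 9x)(6y + 4x)(-2y + 7)
= (-36y - 24x + 24y^2 + 16xy - 54xy - 36x^2)(-2y + 7)    [distributive law]
= (-36y - 24x + 24y^2 - 38xy - 36x^2)(-2y + 7)    [combine like terms]
= 72y^2 - 252y + 48xy - 168x - 48y^3 + 168y^2 + 76xy^2 - 266xy + 72x^2y - 252x^2    [distributive law]
= 240y^2 - 252y - 218xy - 168x - 48y^3 + 76xy^2 + 72x^2y - 252x^2    [combine like terms]

240y^2 - 252y - 218xy - 168x - 48y^3 + 76xy^2 + 72x^2y - 252x^2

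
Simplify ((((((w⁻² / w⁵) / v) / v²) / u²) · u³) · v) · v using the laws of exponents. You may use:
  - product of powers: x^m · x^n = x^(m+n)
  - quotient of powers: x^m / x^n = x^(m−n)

uv⁻¹w⁻⁷

((((((w⁻² / w⁵) / v) / v²) / u²) · u³) · v) · v
= (((((w⁻⁷ / v) / v²) / u²) · u³) · v) · v    [quotient of powers]
= uv⁻¹w⁻⁷    [quotient of powers; product of powers]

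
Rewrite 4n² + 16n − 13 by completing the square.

4n² + 16n − 13
= 4(n² + 4n) − 13    [factor out 4 from the n-terms]
= 4(n² + 4n + 4 − 4) − 13    [add and subtract 4 inside the bracket]
= 4(n + 2)² − 16 − 13    [perfect-square identity]
= 4(n + 2)² − 29    [combine constants]

4(n + 2)² − 29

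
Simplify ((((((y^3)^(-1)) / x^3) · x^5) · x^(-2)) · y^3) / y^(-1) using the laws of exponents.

y

((((((y^3)^(-1)) / x^3) · x^5) · x^(-2)) · y^3) / y^(-1)
= ((((y^(-3) / x^3) · x^5) · x^(-2)) · y^3) / y^(-1)    [power of a power]
= y    [quotient of powers; product of powers]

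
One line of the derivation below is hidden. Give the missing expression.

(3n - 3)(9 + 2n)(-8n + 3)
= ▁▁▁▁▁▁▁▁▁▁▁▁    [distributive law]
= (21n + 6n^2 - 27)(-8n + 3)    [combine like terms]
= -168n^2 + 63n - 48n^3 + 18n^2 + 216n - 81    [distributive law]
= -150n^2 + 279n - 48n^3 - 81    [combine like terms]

Applying distributive law to the line above:

(27n + 6n^2 - 27 - 6n)(-8n + 3)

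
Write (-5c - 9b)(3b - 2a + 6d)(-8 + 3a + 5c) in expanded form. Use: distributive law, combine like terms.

120bc + 45abc - 75bc² - 80ac + 30a²c + 50ac² + 240cd - 90acd - 150c²d + 216b² - 81ab² - 135b²c - 144ab + 54a²b + 432bd - 162abd - 270bcd

(-5c - 9b)(3b - 2a + 6d)(-8 + 3a + 5c)
= (-15bc + 10ac - 30cd - 27b² + 18ab - 54bd)(-8 + 3a + 5c)    [distributive law]
= 120bc - 45abc - 75bc² - 80ac + 30a²c + 50ac² + 240cd - 90acd - 150c²d + 216b² - 81ab² - 135b²c - 144ab + 54a²b + 90abc + 432bd - 162abd - 270bcd    [distributive law]
= 120bc + 45abc - 75bc² - 80ac + 30a²c + 50ac² + 240cd - 90acd - 150c²d + 216b² - 81ab² - 135b²c - 144ab + 54a²b + 432bd - 162abd - 270bcd    [combine like terms]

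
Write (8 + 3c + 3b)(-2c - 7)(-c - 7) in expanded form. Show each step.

(8 + 3c + 3b)(-2c - 7)(-c - 7)
= (-16c - 56 - 6c^2 - 21c - 6bc - 21b)(-c - 7)    [distributive law]
= (-37c - 56 - 6c^2 - 6bc - 21b)(-c - 7)    [combine like terms]
= 37c^2 + 259c + 56c + 392 + 6c^3 + 42c^2 + 6bc^2 + 42bc + 21bc + 147b    [distributive law]
= 79c^2 + 315c + 392 + 6c^3 + 6bc^2 + 63bc + 147b    [combine like terms]

79c^2 + 315c + 392 + 6c^3 + 6bc^2 + 63bc + 147b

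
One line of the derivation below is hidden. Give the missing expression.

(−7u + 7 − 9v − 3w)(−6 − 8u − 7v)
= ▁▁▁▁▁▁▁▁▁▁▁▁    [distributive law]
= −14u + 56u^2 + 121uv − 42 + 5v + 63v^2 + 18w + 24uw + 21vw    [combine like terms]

Applying distributive law to the line above:

42u + 56u^2 + 49uv − 42 − 56u − 49v + 54v + 72uv + 63v^2 + 18w + 24uw + 21vw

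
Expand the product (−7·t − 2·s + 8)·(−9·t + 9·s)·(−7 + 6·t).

(−7·t − 2·s + 8)·(−9·t + 9·s)·(−7 + 6·t)
= (63·t^2 − 63·s·t + 18·s·t − 18·s^2 − 72·t + 72·s)·(−7 + 6·t)    [distributive law]
= (63·t^2 − 45·s·t − 18·s^2 − 72·t + 72·s)·(−7 + 6·t)    [combine like terms]
= −441·t^2 + 378·t^3 + 315·s·t − 270·s·t^2 + 126·s^2 − 108·s^2·t + 504·t − 432·t^2 − 504·s + 432·s·t    [distributive law]
= −873·t^2 + 378·t^3 + 747·s·t − 270·s·t^2 + 126·s^2 − 108·s^2·t + 504·t − 504·s    [combine like terms]

−873·t^2 + 378·t^3 + 747·s·t − 270·s·t^2 + 126·s^2 − 108·s^2·t + 504·t − 504·s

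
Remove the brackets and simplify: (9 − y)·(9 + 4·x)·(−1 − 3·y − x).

(9 − y)·(9 + 4·x)·(−1 − 3·y − x)
= (81 + 36·x − 9·y − 4·x·y)·(−1 − 3·y − x)    [distributive law]
= −81 − 243·y − 81·x − 36·x − 108·x·y − 36·x^2 + 9·y + 27·y^2 + 9·x·y + 4·x·y + 12·x·y^2 + 4·x^2·y    [distributive law]
= −81 − 234·y − 117·x − 95·x·y − 36·x^2 + 27·y^2 + 12·x·y^2 + 4·x^2·y    [combine like terms]

−81 − 234·y − 117·x − 95·x·y − 36·x^2 + 27·y^2 + 12·x·y^2 + 4·x^2·y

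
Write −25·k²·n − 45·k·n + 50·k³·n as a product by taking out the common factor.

5·k·n(−5·k − 9 + 10·k²)

−25·k²·n − 45·k·n + 50·k³·n
= 5(−5·k²·n − 9·k·n + 10·k³·n)    [factor out 5]
= 5·k·n(−5·k − 9 + 10·k²)    [factor out k·n]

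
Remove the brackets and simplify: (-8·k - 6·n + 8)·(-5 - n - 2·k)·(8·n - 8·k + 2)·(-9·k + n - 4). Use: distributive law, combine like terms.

-536·k²·n - 2084·k·n² + 2628·k·n + 1952·k³ - 2672·k² - 752·k - 1040·k²·n² - 320·k·n³ + 160·k³·n + 1152·k⁴ - 4·n³ - 1028·n² + 1024·n + 48·n⁴ + 320

(-8·k - 6·n + 8)·(-5 - n - 2·k)·(8·n - 8·k + 2)·(-9·k + n - 4)
= (40·k + 8·k·n + 16·k² + 30·n + 6·n² + 12·k·n - 40 - 8·n - 16·k)·(8·n - 8·k + 2)·(-9·k + n - 4)    [distributive law]
= (24·k + 20·k·n + 16·k² + 22·n + 6·n² - 40)·(8·n - 8·k + 2)·(-9·k + n - 4)    [combine like terms]
= (192·k·n - 192·k² + 48·k + 160·k·n² - 160·k²·n + 40·k·n + 128·k²·n - 128·k³ + 32·k² + 176·n² - 176·k·n + 44·n + 48·n³ - 48·k·n² + 12·n² - 320·n + 320·k - 80)·(-9·k + n - 4)    [distributive law]
= (56·k·n - 160·k² + 368·k + 112·k·n² - 32·k²·n - 128·k³ + 188·n² - 276·n + 48·n³ - 80)·(-9·k + n - 4)    [combine like terms]
= -504·k²·n + 56·k·n² - 224·k·n + 1440·k³ - 160·k²·n + 640·k² - 3312·k² + 368·k·n - 1472·k - 1008·k²·n² + 112·k·n³ - 448·k·n² + 288·k³·n - 32·k²·n² + 128·k²·n + 1152·k⁴ - 128·k³·n + 512·k³ - 1692·k·n² + 188·n³ - 752·n² + 2484·k·n - 276·n² + 1104·n - 432·k·n³ + 48·n⁴ - 192·n³ + 720·k - 80·n + 320    [distributive law]
= -536·k²·n - 2084·k·n² + 2628·k·n + 1952·k³ - 2672·k² - 752·k - 1040·k²·n² - 320·k·n³ + 160·k³·n + 1152·k⁴ - 4·n³ - 1028·n² + 1024·n + 48·n⁴ + 320    [combine like terms]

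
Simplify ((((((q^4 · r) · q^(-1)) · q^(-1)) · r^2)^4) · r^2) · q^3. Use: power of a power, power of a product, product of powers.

((((((q^4 · r) · q^(-1)) · q^(-1)) · r^2)^4) · r^2) · q^3
= ((((((q^4 · r) · q^(-1)) · q^(-1))^4) · ((r^2)^4)) · r^2) · q^3    [power of a product]
= ((((((q^4 · r) · q^(-1))^4) · ((q^(-1))^4)) · ((r^2)^4)) · r^2) · q^3    [power of a product]
= ((((((q^4 · r)^4) · ((q^(-1))^4)) · ((q^(-1))^4)) · ((r^2)^4)) · r^2) · q^3    [power of a product]
= (((((((q^4)^4) · (r^4)) · ((q^(-1))^4)) · ((q^(-1))^4)) · ((r^2)^4)) · r^2) · q^3    [power of a product]
= (((((q^16 · (r^4)) · ((q^(-1))^4)) · ((q^(-1))^4)) · ((r^2)^4)) · r^2) · q^3    [power of a power]
= (((((q^16 · r^4) · q^(-4)) · ((q^(-1))^4)) · ((r^2)^4)) · r^2) · q^3    [power of a power]
= (((((q^16 · r^4) · q^(-4)) · q^(-4)) · ((r^2)^4)) · r^2) · q^3    [power of a power]
= (((((q^16 · r^4) · q^(-4)) · q^(-4)) · r^8) · r^2) · q^3    [power of a power]
= q^11r^14    [product of powers]

q^11r^14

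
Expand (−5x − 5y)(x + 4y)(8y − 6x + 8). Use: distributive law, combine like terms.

(−5x − 5y)(x + 4y)(8y − 6x + 8)
= (−5x^2 − 20xy − 5xy − 20y^2)(8y − 6x + 8)    [distributive law]
= (−5x^2 − 25xy − 20y^2)(8y − 6x + 8)    [combine like terms]
= −40x^2y + 30x^3 − 40x^2 − 200xy^2 + 150x^2y − 200xy − 160y^3 + 120xy^2 − 160y^2    [distributive law]
= 110x^2y + 30x^3 − 40x^2 − 80xy^2 − 200xy − 160y^3 − 160y^2    [combine like terms]

110x^2y + 30x^3 − 40x^2 − 80xy^2 − 200xy − 160y^3 − 160y^2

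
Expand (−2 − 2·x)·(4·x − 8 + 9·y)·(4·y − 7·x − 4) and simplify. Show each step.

(−2 − 2·x)·(4·x − 8 + 9·y)·(4·y − 7·x − 4)
= (−8·x + 16 − 18·y − 8·x^2 + 16·x − 18·x·y)·(4·y − 7·x − 4)    [distributive law]
= (8·x + 16 − 18·y − 8·x^2 − 18·x·y)·(4·y − 7·x − 4)    [combine like terms]
= 32·x·y − 56·x^2 − 32·x + 64·y − 112·x − 64 − 72·y^2 + 126·x·y + 72·y − 32·x^2·y + 56·x^3 + 32·x^2 − 72·x·y^2 + 126·x^2·y + 72·x·y    [distributive law]
= 230·x·y − 24·x^2 − 144·x + 136·y − 64 − 72·y^2 + 94·x^2·y + 56·x^3 − 72·x·y^2    [combine like terms]

230·x·y − 24·x^2 − 144·x + 136·y − 64 − 72·y^2 + 94·x^2·y + 56·x^3 − 72·x·y^2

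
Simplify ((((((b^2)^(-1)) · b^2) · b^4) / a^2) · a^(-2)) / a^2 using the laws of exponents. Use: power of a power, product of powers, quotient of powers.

((((((b^2)^(-1)) · b^2) · b^4) / a^2) · a^(-2)) / a^2
= (((((b^(-2)) · b^2) · b^4) / a^2) · a^(-2)) / a^2    [power of a power]
= (((b^0 · b^4) / a^2) · a^(-2)) / a^2    [product of powers]
= ((b^4 / a^2) · a^(-2)) / a^2    [product of powers]
= a^(-6)b^4    [quotient of powers; product of powers]

a^(-6)b^4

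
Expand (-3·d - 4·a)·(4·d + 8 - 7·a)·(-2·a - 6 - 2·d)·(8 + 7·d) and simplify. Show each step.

686·a·d^2 + 98·a·d^3 + 1968·d^2 + 1032·d^3 + 168·d^4 + 2000·a·d + 1152·d - 1256·a^2·d - 462·a^2·d^2 - 832·a^2 + 1536·a - 448·a^3 - 392·a^3·d

(-3·d - 4·a)·(4·d + 8 - 7·a)·(-2·a - 6 - 2·d)·(8 + 7·d)
= (-12·d^2 - 24·d + 21·a·d - 16·a·d - 32·a + 28·a^2)·(-2·a - 6 - 2·d)·(8 + 7·d)    [distributive law]
= (-12·d^2 - 24·d + 5·a·d - 32·a + 28·a^2)·(-2·a - 6 - 2·d)·(8 + 7·d)    [combine like terms]
= (24·a·d^2 + 72·d^2 + 24·d^3 + 48·a·d + 144·d + 48·d^2 - 10·a^2·d - 30·a·d - 10·a·d^2 + 64·a^2 + 192·a + 64·a·d - 56·a^3 - 168·a^2 - 56·a^2·d)·(8 + 7·d)    [distributive law]
= (14·a·d^2 + 120·d^2 + 24·d^3 + 82·a·d + 144·d - 66·a^2·d - 104·a^2 + 192·a - 56·a^3)·(8 + 7·d)    [combine like terms]
= 112·a·d^2 + 98·a·d^3 + 960·d^2 + 840·d^3 + 192·d^3 + 168·d^4 + 656·a·d + 574·a·d^2 + 1152·d + 1008·d^2 - 528·a^2·d - 462·a^2·d^2 - 832·a^2 - 728·a^2·d + 1536·a + 1344·a·d - 448·a^3 - 392·a^3·d    [distributive law]
= 686·a·d^2 + 98·a·d^3 + 1968·d^2 + 1032·d^3 + 168·d^4 + 2000·a·d + 1152·d - 1256·a^2·d - 462·a^2·d^2 - 832·a^2 + 1536·a - 448·a^3 - 392·a^3·d    [combine like terms]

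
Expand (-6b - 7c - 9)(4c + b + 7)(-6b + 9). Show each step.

(-6b - 7c - 9)(4c + b + 7)(-6b + 9)
= (-24bc - 6b^2 - 42b - 28c^2 - 7bc - 49c - 36c - 9b - 63)(-6b + 9)    [distributive law]
= (-31bc - 6b^2 - 51b - 28c^2 - 85c - 63)(-6b + 9)    [combine like terms]
= 186b^2c - 279bc + 36b^3 - 54b^2 + 306b^2 - 459b + 168bc^2 - 252c^2 + 510bc - 765c + 378b - 567    [distributive law]
= 186b^2c + 231bc + 36b^3 + 252b^2 - 81b + 168bc^2 - 252c^2 - 765c - 567    [combine like terms]

186b^2c + 231bc + 36b^3 + 252b^2 - 81b + 168bc^2 - 252c^2 - 765c - 567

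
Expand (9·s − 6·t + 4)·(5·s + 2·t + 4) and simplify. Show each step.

(9·s − 6·t + 4)·(5·s + 2·t + 4)
= 45·s² + 18·s·t + 36·s − 30·s·t − 12·t² − 24·t + 20·s + 8·t + 16    [distributive law]
= 45·s² − 12·s·t + 56·s − 12·t² − 16·t + 16    [combine like terms]

45·s² − 12·s·t + 56·s − 12·t² − 16·t + 16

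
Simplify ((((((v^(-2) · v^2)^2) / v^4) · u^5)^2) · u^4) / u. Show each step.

((((((v^(-2) · v^2)^2) / v^4) · u^5)^2) · u^4) / u
= ((((((v^(-2) · v^2)^2) / v^4)^2) · ((u^5)^2)) · u^4) / u    [power of a product]
= ((((((v^(-2) · v^2)^2)^2) / ((v^4)^2)) · ((u^5)^2)) · u^4) / u    [power of a quotient]
= (((((v^(-2) · v^2)^4) / ((v^4)^2)) · ((u^5)^2)) · u^4) / u    [power of a power]
= ((((((v^(-2))^4) · ((v^2)^4)) / ((v^4)^2)) · ((u^5)^2)) · u^4) / u    [power of a product]
= ((((v^(-8) · ((v^2)^4)) / ((v^4)^2)) · ((u^5)^2)) · u^4) / u    [power of a power]
= ((((v^(-8) · v^8) / ((v^4)^2)) · ((u^5)^2)) · u^4) / u    [power of a power]
= (((v^0 / ((v^4)^2)) · ((u^5)^2)) · u^4) / u    [product of powers]
= (((v^0 / v^8) · ((u^5)^2)) · u^4) / u    [power of a power]
= ((v^(-8) · ((u^5)^2)) · u^4) / u    [quotient of powers]
= ((v^(-8) · u^10) · u^4) / u    [power of a power]
= u^13v^(-8)    [quotient of powers; product of powers]

u^13v^(-8)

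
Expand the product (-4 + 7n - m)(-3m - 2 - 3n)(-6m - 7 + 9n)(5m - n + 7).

(-4 + 7n - m)(-3m - 2 - 3n)(-6m - 7 + 9n)(5m - n + 7)
= (12m + 8 + 12n - 21mn - 14n - 21n^2 + 3m^2 + 2m + 3mn)(-6m - 7 + 9n)(5m - n + 7)    [distributive law]
= (14m + 8 - 2n - 18mn - 21n^2 + 3m^2)(-6m - 7 + 9n)(5m - n + 7)    [combine like terms]
= (-84m^2 - 98m + 126mn - 48m - 56 + 72n + 12mn + 14n - 18n^2 + 108m^2n + 126mn - 162mn^2 + 126mn^2 + 147n^2 - 189n^3 - 18m^3 - 21m^2 + 27m^2n)(5m - n + 7)    [distributive law]
= (-105m^2 - 146m + 264mn - 56 + 86n + 129n^2 + 135m^2n - 36mn^2 - 189n^3 - 18m^3)(5m - n + 7)    [combine like terms]
= -525m^3 + 105m^2n - 735m^2 - 730m^2 + 146mn - 1022m + 1320m^2n - 264mn^2 + 1848mn - 280m + 56n - 392 + 430mn - 86n^2 + 602n + 645mn^2 - 129n^3 + 903n^2 + 675m^3n - 135m^2n^2 + 945m^2n - 180m^2n^2 + 36mn^3 - 252mn^2 - 945mn^3 + 189n^4 - 1323n^3 - 90m^4 + 18m^3n - 126m^3    [distributive law]
= -651m^3 + 2370m^2n - 1465m^2 + 2424mn - 1302m + 129mn^2 + 658n - 392 + 817n^2 - 1452n^3 + 693m^3n - 315m^2n^2 - 909mn^3 + 189n^4 - 90m^4    [combine like terms]

-651m^3 + 2370m^2n - 1465m^2 + 2424mn - 1302m + 129mn^2 + 658n - 392 + 817n^2 - 1452n^3 + 693m^3n - 315m^2n^2 - 909mn^3 + 189n^4 - 90m^4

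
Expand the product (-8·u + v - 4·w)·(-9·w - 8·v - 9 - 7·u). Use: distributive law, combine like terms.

100·u·w + 57·u·v + 72·u + 56·u^2 + 23·v·w - 8·v^2 - 9·v + 36·w^2 + 36·w

(-8·u + v - 4·w)·(-9·w - 8·v - 9 - 7·u)
= 72·u·w + 64·u·v + 72·u + 56·u^2 - 9·v·w - 8·v^2 - 9·v - 7·u·v + 36·w^2 + 32·v·w + 36·w + 28·u·w    [distributive law]
= 100·u·w + 57·u·v + 72·u + 56·u^2 + 23·v·w - 8·v^2 - 9·v + 36·w^2 + 36·w    [combine like terms]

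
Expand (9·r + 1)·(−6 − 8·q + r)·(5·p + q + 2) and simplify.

(9·r + 1)·(−6 − 8·q + r)·(5·p + q + 2)
= (−54·r − 72·q·r + 9·r² − 6 − 8·q + r)·(5·p + q + 2)    [distributive law]
= (−53·r − 72·q·r + 9·r² − 6 − 8·q)·(5·p + q + 2)    [combine like terms]
= −265·p·r − 53·q·r − 106·r − 360·p·q·r − 72·q²·r − 144·q·r + 45·p·r² + 9·q·r² + 18·r² − 30·p − 6·q − 12 − 40·p·q − 8·q² − 16·q    [distributive law]
= −265·p·r − 197·q·r − 106·r − 360·p·q·r − 72·q²·r + 45·p·r² + 9·q·r² + 18·r² − 30·p − 22·q − 12 − 40·p·q − 8·q²    [combine like terms]

−265·p·r − 197·q·r − 106·r − 360·p·q·r − 72·q²·r + 45·p·r² + 9·q·r² + 18·r² − 30·p − 22·q − 12 − 40·p·q − 8·q²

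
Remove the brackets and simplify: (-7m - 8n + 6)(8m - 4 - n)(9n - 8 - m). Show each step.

-447m²n + 372m² + 56m³ + 1114mn - 584m - 521mn² + 170n² - 424n + 72n³ + 192

(-7m - 8n + 6)(8m - 4 - n)(9n - 8 - m)
= (-56m² + 28m + 7mn - 64mn + 32n + 8n² + 48m - 24 - 6n)(9n - 8 - m)    [distributive law]
= (-56m² + 76m - 57mn + 26n + 8n² - 24)(9n - 8 - m)    [combine like terms]
= -504m²n + 448m² + 56m³ + 684mn - 608m - 76m² - 513mn² + 456mn + 57m²n + 234n² - 208n - 26mn + 72n³ - 64n² - 8mn² - 216n + 192 + 24m    [distributive law]
= -447m²n + 372m² + 56m³ + 1114mn - 584m - 521mn² + 170n² - 424n + 72n³ + 192    [combine like terms]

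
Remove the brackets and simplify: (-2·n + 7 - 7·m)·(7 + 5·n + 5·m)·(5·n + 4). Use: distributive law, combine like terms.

(-2·n + 7 - 7·m)·(7 + 5·n + 5·m)·(5·n + 4)
= (-14·n - 10·n^2 - 10·m·n + 49 + 35·n + 35·m - 49·m - 35·m·n - 35·m^2)·(5·n + 4)    [distributive law]
= (21·n - 10·n^2 - 45·m·n + 49 - 14·m - 35·m^2)·(5·n + 4)    [combine like terms]
= 105·n^2 + 84·n - 50·n^3 - 40·n^2 - 225·m·n^2 - 180·m·n + 245·n + 196 - 70·m·n - 56·m - 175·m^2·n - 140·m^2    [distributive law]
= 65·n^2 + 329·n - 50·n^3 - 225·m·n^2 - 250·m·n + 196 - 56·m - 175·m^2·n - 140·m^2    [combine like terms]

65·n^2 + 329·n - 50·n^3 - 225·m·n^2 - 250·m·n + 196 - 56·m - 175·m^2·n - 140·m^2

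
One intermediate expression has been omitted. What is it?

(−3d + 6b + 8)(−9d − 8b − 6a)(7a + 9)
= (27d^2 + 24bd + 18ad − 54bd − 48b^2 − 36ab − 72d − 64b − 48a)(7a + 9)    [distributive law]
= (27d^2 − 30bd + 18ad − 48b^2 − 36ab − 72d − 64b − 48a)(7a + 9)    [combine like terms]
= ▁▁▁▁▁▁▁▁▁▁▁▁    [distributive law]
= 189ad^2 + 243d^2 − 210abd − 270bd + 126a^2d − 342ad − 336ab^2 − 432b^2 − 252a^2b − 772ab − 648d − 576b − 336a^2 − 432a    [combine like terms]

Applying distributive law to the line above:

189ad^2 + 243d^2 − 210abd − 270bd + 126a^2d + 162ad − 336ab^2 − 432b^2 − 252a^2b − 324ab − 504ad − 648d − 448ab − 576b − 336a^2 − 432a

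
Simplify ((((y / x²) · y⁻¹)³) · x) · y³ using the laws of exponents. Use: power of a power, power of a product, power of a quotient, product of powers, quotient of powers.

x⁻⁵y³

((((y / x²) · y⁻¹)³) · x) · y³
= ((((y / x²)³) · ((y⁻¹)³)) · x) · y³    [power of a product]
= ((((y³) / ((x²)³)) · ((y⁻¹)³)) · x) · y³    [power of a quotient]
= (((y³ / x⁶) · ((y⁻¹)³)) · x) · y³    [power of a power]
= (((y³ / x⁶) · y⁻³) · x) · y³    [power of a power]
= x⁻⁵y³    [quotient of powers; product of powers]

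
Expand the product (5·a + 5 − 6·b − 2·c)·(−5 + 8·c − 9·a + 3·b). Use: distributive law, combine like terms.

−70·a + 58·a·c − 45·a² + 69·a·b − 25 + 50·c + 45·b − 54·b·c − 18·b² − 16·c²

(5·a + 5 − 6·b − 2·c)·(−5 + 8·c − 9·a + 3·b)
= −25·a + 40·a·c − 45·a² + 15·a·b − 25 + 40·c − 45·a + 15·b + 30·b − 48·b·c + 54·a·b − 18·b² + 10·c − 16·c² + 18·a·c − 6·b·c    [distributive law]
= −70·a + 58·a·c − 45·a² + 69·a·b − 25 + 50·c + 45·b − 54·b·c − 18·b² − 16·c²    [combine like terms]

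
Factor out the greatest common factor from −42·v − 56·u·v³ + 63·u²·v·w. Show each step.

−42·v − 56·u·v³ + 63·u²·v·w
= 7(−6·v − 8·u·v³ + 9·u²·v·w)    [factor out 7]
= 7·v(−6 − 8·u·v² + 9·u²·w)    [factor out v]

7·v(−6 − 8·u·v² + 9·u²·w)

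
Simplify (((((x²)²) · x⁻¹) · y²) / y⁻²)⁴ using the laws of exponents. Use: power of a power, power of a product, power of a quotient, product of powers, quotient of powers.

x¹²·y¹⁶

(((((x²)²) · x⁻¹) · y²) / y⁻²)⁴
= (((((x²)²) · x⁻¹) · y²)⁴) / ((y⁻²)⁴)    [power of a quotient]
= (((((x²)²) · x⁻¹)⁴) · ((y²)⁴)) / ((y⁻²)⁴)    [power of a product]
= (((((x²)²)⁴) · ((x⁻¹)⁴)) · ((y²)⁴)) / ((y⁻²)⁴)    [power of a product]
= ((((x²)⁸) · ((x⁻¹)⁴)) · ((y²)⁴)) / ((y⁻²)⁴)    [power of a power]
= ((x¹⁶ · ((x⁻¹)⁴)) · ((y²)⁴)) / ((y⁻²)⁴)    [power of a power]
= ((x¹⁶ · x⁻⁴) · ((y²)⁴)) / ((y⁻²)⁴)    [power of a power]
= (x¹² · ((y²)⁴)) / ((y⁻²)⁴)    [product of powers]
= (x¹² · y⁸) / ((y⁻²)⁴)    [power of a power]
= (x¹² · y⁸) / y⁻⁸    [power of a power]
= x¹²·y¹⁶    [quotient of powers]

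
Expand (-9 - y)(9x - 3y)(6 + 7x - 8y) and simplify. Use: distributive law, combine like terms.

(-9 - y)(9x - 3y)(6 + 7x - 8y)
= (-81x + 27y - 9xy + 3y²)(6 + 7x - 8y)    [distributive law]
= -486x - 567x² + 648xy + 162y + 189xy - 216y² - 54xy - 63x²y + 72xy² + 18y² + 21xy² - 24y³    [distributive law]
= -486x - 567x² + 783xy + 162y - 198y² - 63x²y + 93xy² - 24y³    [combine like terms]

-486x - 567x² + 783xy + 162y - 198y² - 63x²y + 93xy² - 24y³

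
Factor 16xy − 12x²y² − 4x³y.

4xy(4 − 3xy − x²)

16xy − 12x²y² − 4x³y
= 4(4xy − 3x²y² − x³y)    [factor out 4]
= 4xy(4 − 3xy − x²)    [factor out xy]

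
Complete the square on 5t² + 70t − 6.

5(t + 7)² − 251

5t² + 70t − 6
= 5(t² + 14t) − 6    [factor out 5 from the t-terms]
= 5(t² + 14t + 49 − 49) − 6    [add and subtract 49 inside the bracket]
= 5(t + 7)² − 245 − 6    [perfect-square identity]
= 5(t + 7)² − 251    [combine constants]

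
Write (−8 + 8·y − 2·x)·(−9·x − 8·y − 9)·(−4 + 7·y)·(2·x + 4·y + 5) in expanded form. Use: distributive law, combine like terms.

−1080·x^2 + 3902·x·y − 2376·x + 2050·x^2·y + 1856·x·y^2 + 3144·y^2 + 1528·y − 1440·y^3 − 1440 − 280·x^2·y^2 − 2464·x·y^3 − 1792·y^4 − 144·x^3 + 252·x^3·y

(−8 + 8·y − 2·x)·(−9·x − 8·y − 9)·(−4 + 7·y)·(2·x + 4·y + 5)
= (72·x + 64·y + 72 − 72·x·y − 64·y^2 − 72·y + 18·x^2 + 16·x·y + 18·x)·(−4 + 7·y)·(2·x + 4·y + 5)    [distributive law]
= (90·x − 8·y + 72 − 56·x·y − 64·y^2 + 18·x^2)·(−4 + 7·y)·(2·x + 4·y + 5)    [combine like terms]
= (−360·x + 630·x·y + 32·y − 56·y^2 − 288 + 504·y + 224·x·y − 392·x·y^2 + 256·y^2 − 448·y^3 − 72·x^2 + 126·x^2·y)·(2·x + 4·y + 5)    [distributive law]
= (−360·x + 854·x·y + 536·y + 200·y^2 − 288 − 392·x·y^2 − 448·y^3 − 72·x^2 + 126·x^2·y)·(2·x + 4·y + 5)    [combine like terms]
= −720·x^2 − 1440·x·y − 1800·x + 1708·x^2·y + 3416·x·y^2 + 4270·x·y + 1072·x·y + 2144·y^2 + 2680·y + 400·x·y^2 + 800·y^3 + 1000·y^2 − 576·x − 1152·y − 1440 − 784·x^2·y^2 − 1568·x·y^3 − 1960·x·y^2 − 896·x·y^3 − 1792·y^4 − 2240·y^3 − 144·x^3 − 288·x^2·y − 360·x^2 + 252·x^3·y + 504·x^2·y^2 + 630·x^2·y    [distributive law]
= −1080·x^2 + 3902·x·y − 2376·x + 2050·x^2·y + 1856·x·y^2 + 3144·y^2 + 1528·y − 1440·y^3 − 1440 − 280·x^2·y^2 − 2464·x·y^3 − 1792·y^4 − 144·x^3 + 252·x^3·y    [combine like terms]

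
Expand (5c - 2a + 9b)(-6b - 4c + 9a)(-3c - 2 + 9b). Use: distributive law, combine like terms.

(5c - 2a + 9b)(-6b - 4c + 9a)(-3c - 2 + 9b)
= (-30bc - 20c² + 45ac + 12ab + 8ac - 18a² - 54b² - 36bc + 81ab)(-3c - 2 + 9b)    [distributive law]
= (-66bc - 20c² + 53ac + 93ab - 18a² - 54b²)(-3c - 2 + 9b)    [combine like terms]
= 198bc² + 132bc - 594b²c + 60c³ + 40c² - 180bc² - 159ac² - 106ac + 477abc - 279abc - 186ab + 837ab² + 54a²c + 36a² - 162a²b + 162b²c + 108b² - 486b³    [distributive law]
= 18bc² + 132bc - 432b²c + 60c³ + 40c² - 159ac² - 106ac + 198abc - 186ab + 837ab² + 54a²c + 36a² - 162a²b + 108b² - 486b³    [combine like terms]

18bc² + 132bc - 432b²c + 60c³ + 40c² - 159ac² - 106ac + 198abc - 186ab + 837ab² + 54a²c + 36a² - 162a²b + 108b² - 486b³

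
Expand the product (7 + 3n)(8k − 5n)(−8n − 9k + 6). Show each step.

(7 + 3n)(8k − 5n)(−8n − 9k + 6)
= (56k − 35n + 24kn − 15n²)(−8n − 9k + 6)    [distributive law]
= −448kn − 504k² + 336k + 280n² + 315kn − 210n − 192kn² − 216k²n + 144kn + 120n³ + 135kn² − 90n²    [distributive law]
= 11kn − 504k² + 336k + 190n² − 210n − 57kn² − 216k²n + 120n³    [combine like terms]

11kn − 504k² + 336k + 190n² − 210n − 57kn² − 216k²n + 120n³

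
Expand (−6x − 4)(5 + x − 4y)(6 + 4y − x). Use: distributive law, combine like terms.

(−6x − 4)(5 + x − 4y)(6 + 4y − x)
= (−30x − 6x^2 + 24xy − 20 − 4x + 16y)(6 + 4y − x)    [distributive law]
= (−34x − 6x^2 + 24xy − 20 + 16y)(6 + 4y − x)    [combine like terms]
= −204x − 136xy + 34x^2 − 36x^2 − 24x^2y + 6x^3 + 144xy + 96xy^2 − 24x^2y − 120 − 80y + 20x + 96y + 64y^2 − 16xy    [distributive law]
= −184x − 8xy − 2x^2 − 48x^2y + 6x^3 + 96xy^2 − 120 + 16y + 64y^2    [combine like terms]

−184x − 8xy − 2x^2 − 48x^2y + 6x^3 + 96xy^2 − 120 + 16y + 64y^2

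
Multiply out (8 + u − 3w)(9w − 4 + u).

(8 + u − 3w)(9w − 4 + u)
= 72w − 32 + 8u + 9uw − 4u + u² − 27w² + 12w − 3uw    [distributive law]
= 84w − 32 + 4u + 6uw + u² − 27w²    [combine like terms]

84w − 32 + 4u + 6uw + u² − 27w²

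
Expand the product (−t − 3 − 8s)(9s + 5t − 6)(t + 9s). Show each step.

(−t − 3 − 8s)(9s + 5t − 6)(t + 9s)
= (−9st − 5t^2 + 6t − 27s − 15t + 18 − 72s^2 − 40st + 48s)(t + 9s)    [distributive law]
= (−49st − 5t^2 − 9t + 21s + 18 − 72s^2)(t + 9s)    [combine like terms]
= −49st^2 − 441s^2t − 5t^3 − 45st^2 − 9t^2 − 81st + 21st + 189s^2 + 18t + 162s − 72s^2t − 648s^3    [distributive law]
= −94st^2 − 513s^2t − 5t^3 − 9t^2 − 60st + 189s^2 + 18t + 162s − 648s^3    [combine like terms]

−94st^2 − 513s^2t − 5t^3 − 9t^2 − 60st + 189s^2 + 18t + 162s − 648s^3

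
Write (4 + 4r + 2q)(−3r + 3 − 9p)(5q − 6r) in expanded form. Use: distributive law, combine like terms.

60q − 72r − 180pq + 216pr − 24qr^2 + 72r^3 − 72pqr + 216pr^2 − 30q^2r + 30q^2 − 36qr − 90pq^2

(4 + 4r + 2q)(−3r + 3 − 9p)(5q − 6r)
= (−12r + 12 − 36p − 12r^2 + 12r − 36pr − 6qr + 6q − 18pq)(5q − 6r)    [distributive law]
= (12 − 36p − 12r^2 − 36pr − 6qr + 6q − 18pq)(5q − 6r)    [combine like terms]
= 60q − 72r − 180pq + 216pr − 60qr^2 + 72r^3 − 180pqr + 216pr^2 − 30q^2r + 36qr^2 + 30q^2 − 36qr − 90pq^2 + 108pqr    [distributive law]
= 60q − 72r − 180pq + 216pr − 24qr^2 + 72r^3 − 72pqr + 216pr^2 − 30q^2r + 30q^2 − 36qr − 90pq^2    [combine like terms]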